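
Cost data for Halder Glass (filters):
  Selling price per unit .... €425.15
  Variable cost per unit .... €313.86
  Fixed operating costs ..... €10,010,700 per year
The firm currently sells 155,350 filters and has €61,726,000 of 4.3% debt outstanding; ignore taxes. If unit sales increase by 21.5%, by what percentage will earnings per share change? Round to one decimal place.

+80.4%

Total contribution margin = 155,350 × €111.29 = €17,288,901.50.
Subtracting fixed costs: EBIT = €17,288,901.50 − €10,010,700 = €7,278,201.50.
Interest = €2,654,218.00, so EBIT − I = €4,623,983.50.
DCL = total CM / (EBIT − I) = €17,288,901.50 / €4,623,983.50 = 3.7390.
EPS therefore changes by 3.7390 × (+21.5%) = +80.4%.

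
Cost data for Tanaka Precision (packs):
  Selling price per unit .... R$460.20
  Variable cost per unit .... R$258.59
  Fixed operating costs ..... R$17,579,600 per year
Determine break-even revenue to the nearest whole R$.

Contribution margin per unit = R$460.20 − R$258.59 = R$201.61, a CM ratio of R$201.61 ÷ R$460.20 = 0.4381.
Break-even sales = FC ÷ CM ratio = R$17,579,600 × R$460.20 / R$201.61 = R$40,127,632.

R$40,127,632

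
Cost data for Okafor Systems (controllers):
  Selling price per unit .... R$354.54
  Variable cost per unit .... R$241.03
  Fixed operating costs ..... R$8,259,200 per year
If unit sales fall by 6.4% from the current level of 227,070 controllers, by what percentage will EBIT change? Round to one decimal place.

Contribution at this volume is 227,070 × R$113.51 = R$25,774,715.70.
EBIT = R$25,774,715.70 − R$8,259,200 = R$17,515,515.70.
Degree of operating leverage = R$25,774,715.70 / R$17,515,515.70 = 1.4715.
%ΔEBIT = DOL × %ΔSales = 1.4715 × -6.4% = -9.4%.

-9.4%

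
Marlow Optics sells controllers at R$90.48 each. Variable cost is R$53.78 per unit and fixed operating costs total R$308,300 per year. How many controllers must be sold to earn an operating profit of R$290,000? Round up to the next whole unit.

Each unit contributes R$90.48 − R$53.78 = R$36.70.
Required volume = (fixed costs + target profit) ÷ CM = (R$308,300 + R$290,000) ÷ R$36.70 = 16,302.45, so 16,303 controllers.

16,303 controllers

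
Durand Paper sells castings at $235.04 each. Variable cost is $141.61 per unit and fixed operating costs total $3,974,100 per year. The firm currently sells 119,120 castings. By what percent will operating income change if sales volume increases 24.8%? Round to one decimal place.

At 119,120 units, contribution = 119,120 × $93.43 = $11,129,381.60.
Subtracting fixed costs: EBIT = $11,129,381.60 − $3,974,100 = $7,155,281.60.
Degree of operating leverage = $11,129,381.60 / $7,155,281.60 = 1.5554.
So EBIT moves 1.5554 × (+24.8%) = +38.6%.

+38.6%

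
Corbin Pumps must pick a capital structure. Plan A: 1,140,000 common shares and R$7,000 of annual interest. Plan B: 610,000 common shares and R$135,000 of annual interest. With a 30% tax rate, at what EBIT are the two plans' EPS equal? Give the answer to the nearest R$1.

R$282,321

Set EPS_A = EPS_B: (EBIT − R$7,000)(1 − 0.30) ÷ 1,140,000 = (EBIT − R$135,000)(1 − 0.30) ÷ 610,000.
Cancelling (1 − t) and cross-multiplying: 610,000·(EBIT − 7,000) = 1,140,000·(EBIT − 135,000).
EBIT × (1,140,000 − 610,000) = 135,000 × 1,140,000 − 7,000 × 610,000 = 149,630,000,000, so EBIT = 149,630,000,000 ÷ 530,000 = 282,320.75.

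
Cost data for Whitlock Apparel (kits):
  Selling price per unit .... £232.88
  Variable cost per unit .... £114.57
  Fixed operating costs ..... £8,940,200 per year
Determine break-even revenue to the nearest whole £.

CM per unit = £232.88 − £114.57 = £118.31; CM ratio = £118.31 / £232.88 = 0.5080.
Break-even revenue = fixed costs × price ÷ CM = £8,940,200 × £232.88 ÷ £118.31 = £17,597,784.

£17,597,784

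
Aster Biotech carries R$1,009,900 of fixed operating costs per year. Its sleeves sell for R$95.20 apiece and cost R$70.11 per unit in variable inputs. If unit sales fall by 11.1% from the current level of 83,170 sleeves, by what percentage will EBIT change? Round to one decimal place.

At 83,170 units, contribution = 83,170 × R$25.09 = R$2,086,735.30.
EBIT = R$2,086,735.30 − R$1,009,900 = R$1,076,835.30.
DOL = contribution ÷ EBIT = R$2,086,735.30 ÷ R$1,076,835.30 = 1.9378.
%ΔEBIT = DOL × %ΔSales = 1.9378 × -11.1% = -21.5%.

-21.5%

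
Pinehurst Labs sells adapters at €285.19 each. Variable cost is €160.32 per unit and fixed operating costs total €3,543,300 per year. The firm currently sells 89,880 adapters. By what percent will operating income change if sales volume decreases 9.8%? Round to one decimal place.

Contribution at this volume is 89,880 × €124.87 = €11,223,315.60.
Subtracting fixed costs: EBIT = €11,223,315.60 − €3,543,300 = €7,680,015.60.
DOL = contribution ÷ EBIT = €11,223,315.60 ÷ €7,680,015.60 = 1.4614.
Operating income changes by 1.4614 × -9.8% = -14.3%.

-14.3%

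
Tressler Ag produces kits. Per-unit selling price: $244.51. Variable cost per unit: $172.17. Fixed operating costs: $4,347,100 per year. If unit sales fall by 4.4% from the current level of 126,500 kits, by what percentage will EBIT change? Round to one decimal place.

Contribution at this volume is 126,500 × $72.34 = $9,151,010.00.
Subtracting fixed costs: EBIT = $9,151,010.00 − $4,347,100 = $4,803,910.00.
So DOL = total CM / EBIT = $9,151,010.00 / $4,803,910.00 = 1.9049.
So EBIT moves 1.9049 × (-4.4%) = -8.4%.

-8.4%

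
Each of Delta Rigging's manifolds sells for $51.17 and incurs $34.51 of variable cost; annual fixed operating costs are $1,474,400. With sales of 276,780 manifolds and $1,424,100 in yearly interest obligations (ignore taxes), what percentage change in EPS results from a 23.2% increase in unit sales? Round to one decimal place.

At 276,780 units, contribution = 276,780 × $16.66 = $4,611,154.80.
EBIT = $4,611,154.80 − $1,474,400 = $3,136,754.80.
Interest = $1,424,100.00, so EBIT − I = $1,712,654.80.
Degree of combined leverage = contribution ÷ (EBIT − I) = $4,611,154.80 ÷ $1,712,654.80 = 2.6924.
%ΔEPS = DCL × %ΔSales = 2.6924 × +23.2% = +62.5%.

+62.5%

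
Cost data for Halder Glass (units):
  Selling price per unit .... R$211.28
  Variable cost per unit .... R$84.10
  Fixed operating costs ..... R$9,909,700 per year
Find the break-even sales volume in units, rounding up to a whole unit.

Unit CM = price − variable cost = R$211.28 − R$84.10 = R$127.18.
Units to break even: R$9,909,700 ÷ R$127.18 = 77,918.70, rounded up to 77,919.

77,919 units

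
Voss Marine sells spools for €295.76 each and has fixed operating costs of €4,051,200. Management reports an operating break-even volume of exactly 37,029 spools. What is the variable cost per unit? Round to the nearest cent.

€186.35

Contribution per unit must be FC / Q = €4,051,200 / 37,029 = €109.4061.
Variable cost per unit = €295.76 − €109.4061 = €186.35.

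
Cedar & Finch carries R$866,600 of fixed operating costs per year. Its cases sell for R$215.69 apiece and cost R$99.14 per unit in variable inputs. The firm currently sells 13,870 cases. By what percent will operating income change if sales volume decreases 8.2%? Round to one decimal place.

Contribution at this volume is 13,870 × R$116.55 = R$1,616,548.50.
Subtracting fixed costs: EBIT = R$1,616,548.50 − R$866,600 = R$749,948.50.
Degree of operating leverage = R$1,616,548.50 / R$749,948.50 = 2.1555.
Operating income changes by 2.1555 × -8.2% = -17.7%.

-17.7%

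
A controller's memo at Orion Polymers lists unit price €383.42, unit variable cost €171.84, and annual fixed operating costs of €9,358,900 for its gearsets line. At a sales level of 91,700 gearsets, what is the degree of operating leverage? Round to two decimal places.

At 91,700 units, contribution = 91,700 × €211.58 = €19,401,886.00.
Operating income = contribution − fixed costs = €19,401,886.00 − €9,358,900 = €10,042,986.00.
Degree of operating leverage = €19,401,886.00 / €10,042,986.00 = 1.9319.

1.93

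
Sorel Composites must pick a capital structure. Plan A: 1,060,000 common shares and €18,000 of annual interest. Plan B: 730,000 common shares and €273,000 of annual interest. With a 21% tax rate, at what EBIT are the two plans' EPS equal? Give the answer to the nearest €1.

€837,091

At indifference, (EBIT − 18,000)(1 − t)/1,060,000 = (EBIT − 273,000)(1 − t)/730,000.
The (1 − t) factor cancels: (EBIT − 18,000) × 730,000 = (EBIT − 273,000) × 1,060,000.
EBIT × (1,060,000 − 730,000) = 273,000 × 1,060,000 − 18,000 × 730,000 = 276,240,000,000, so EBIT = 276,240,000,000 ÷ 330,000 = 837,090.91.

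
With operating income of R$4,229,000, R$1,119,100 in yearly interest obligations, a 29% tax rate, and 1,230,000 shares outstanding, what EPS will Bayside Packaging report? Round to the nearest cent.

R$1.80

Pre-tax income = R$4,229,000 − R$1,119,100.00 = R$3,109,900.00.
Net income = R$3,109,900.00 × (1 − 0.29) = R$2,208,029.00.
Per share: R$2,208,029.00 / 1,230,000 shares = R$1.80.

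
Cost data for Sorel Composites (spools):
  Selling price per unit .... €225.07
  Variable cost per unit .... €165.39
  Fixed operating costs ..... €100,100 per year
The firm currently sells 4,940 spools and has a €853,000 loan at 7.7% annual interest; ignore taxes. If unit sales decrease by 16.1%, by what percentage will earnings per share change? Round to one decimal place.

Contribution at this volume is 4,940 × €59.68 = €294,819.20.
Operating income = contribution − fixed costs = €294,819.20 − €100,100 = €194,719.20.
After interest of €65,681.00, pre-tax earnings = €129,038.20.
Degree of combined leverage = contribution ÷ (EBIT − I) = €294,819.20 ÷ €129,038.20 = 2.2847.
EPS therefore changes by 2.2847 × (-16.1%) = -36.8%.

-36.8%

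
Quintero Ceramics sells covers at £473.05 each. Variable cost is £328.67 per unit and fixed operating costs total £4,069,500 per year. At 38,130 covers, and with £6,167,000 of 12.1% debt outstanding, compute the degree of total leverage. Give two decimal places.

7.98

Total contribution margin = 38,130 × £144.38 = £5,505,209.40.
Operating income = contribution − fixed costs = £5,505,209.40 − £4,069,500 = £1,435,709.40. Interest = £746,207.00.
DOL = £5,505,209.40 ÷ £1,435,709.40 = 3.8345; DFL = £1,435,709.40 ÷ £689,502.40 = 2.0822.
DCL = DOL × DFL = 3.8345 × 2.0822 = 7.9842.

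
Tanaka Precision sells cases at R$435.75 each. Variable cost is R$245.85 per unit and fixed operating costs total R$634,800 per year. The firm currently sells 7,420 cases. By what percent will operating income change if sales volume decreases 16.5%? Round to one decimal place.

At 7,420 units, contribution = 7,420 × R$189.90 = R$1,409,058.00.
EBIT = R$1,409,058.00 − R$634,800 = R$774,258.00.
So DOL = total CM / EBIT = R$1,409,058.00 / R$774,258.00 = 1.8199.
Operating income changes by 1.8199 × -16.5% = -30.0%.

-30.0%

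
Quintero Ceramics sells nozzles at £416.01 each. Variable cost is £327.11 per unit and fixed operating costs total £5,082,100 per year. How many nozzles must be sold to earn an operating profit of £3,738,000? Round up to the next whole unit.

Unit CM = price − variable cost = £416.01 − £327.11 = £88.90.
Need Q such that Q × £88.90 − £5,082,100 = £3,738,000, i.e. Q = £8,820,100 / £88.90 = 99,213.72 → 99,214.

99,214 nozzles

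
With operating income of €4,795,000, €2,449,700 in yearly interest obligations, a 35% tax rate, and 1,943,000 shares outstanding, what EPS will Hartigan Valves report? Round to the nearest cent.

€0.78

Interest = €2,449,700.00, so EBT = €4,795,000 − €2,449,700.00 = €2,345,300.00.
Net income = €2,345,300.00 × (1 − 0.35) = €1,524,445.00.
EPS = €1,524,445.00 ÷ 1,943,000 = €0.78.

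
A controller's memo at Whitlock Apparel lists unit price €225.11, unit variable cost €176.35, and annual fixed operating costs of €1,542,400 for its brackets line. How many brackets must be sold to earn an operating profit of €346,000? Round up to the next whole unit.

Contribution margin per unit = €225.11 − €176.35 = €48.76.
Need Q such that Q × €48.76 − €1,542,400 = €346,000, i.e. Q = €1,888,400 / €48.76 = 38,728.47 → 38,729.

38,729 brackets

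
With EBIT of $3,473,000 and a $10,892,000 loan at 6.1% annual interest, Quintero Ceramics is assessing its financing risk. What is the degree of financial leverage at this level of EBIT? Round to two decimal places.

Interest = $664,412.00.
DFL = EBIT ÷ (EBIT − I) = $3,473,000 ÷ ($3,473,000 − $664,412.00) = $3,473,000 ÷ $2,808,588.00 = 1.2366.

1.24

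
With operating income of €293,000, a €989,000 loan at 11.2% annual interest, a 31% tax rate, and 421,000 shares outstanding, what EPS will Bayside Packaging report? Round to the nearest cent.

€0.30

Interest = €110,768.00, so EBT = €293,000 − €110,768.00 = €182,232.00.
After tax at 31%: net income = €182,232.00 × 0.69 = €125,740.08.
EPS = €125,740.08 ÷ 421,000 = €0.30.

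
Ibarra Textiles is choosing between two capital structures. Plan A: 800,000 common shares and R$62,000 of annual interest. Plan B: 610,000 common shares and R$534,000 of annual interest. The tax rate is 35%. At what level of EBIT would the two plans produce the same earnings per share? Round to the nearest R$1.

Set EPS_A = EPS_B: (EBIT − R$62,000)(1 − 0.35) ÷ 800,000 = (EBIT − R$534,000)(1 − 0.35) ÷ 610,000.
Cancelling (1 − t) and cross-multiplying: 610,000·(EBIT − 62,000) = 800,000·(EBIT − 534,000).
EBIT × (800,000 − 610,000) = 534,000 × 800,000 − 62,000 × 610,000 = 389,380,000,000, so EBIT = 389,380,000,000 ÷ 190,000 = 2,049,368.42.

R$2,049,368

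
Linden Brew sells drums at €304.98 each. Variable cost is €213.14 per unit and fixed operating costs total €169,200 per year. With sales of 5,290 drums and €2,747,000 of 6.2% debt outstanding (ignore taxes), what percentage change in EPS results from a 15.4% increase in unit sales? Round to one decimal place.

+51.1%

Contribution at this volume is 5,290 × €91.84 = €485,833.60.
EBIT = €485,833.60 − €169,200 = €316,633.60.
Interest = €170,314.00, so EBIT − I = €146,319.60.
DCL = total CM / (EBIT − I) = €485,833.60 / €146,319.60 = 3.3204.
EPS therefore changes by 3.3204 × (+15.4%) = +51.1%.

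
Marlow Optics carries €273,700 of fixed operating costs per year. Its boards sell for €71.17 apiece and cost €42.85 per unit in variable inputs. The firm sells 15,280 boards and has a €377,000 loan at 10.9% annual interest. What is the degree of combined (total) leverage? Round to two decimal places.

3.67

At 15,280 units, contribution = 15,280 × €28.32 = €432,729.60.
Subtracting fixed costs: EBIT = €432,729.60 − €273,700 = €159,029.60. Interest = €41,093.00.
DOL = €432,729.60 ÷ €159,029.60 = 2.7211; DFL = €159,029.60 ÷ €117,936.60 = 1.3484.
Combined leverage = 2.7211 × 1.3484 = 3.6691.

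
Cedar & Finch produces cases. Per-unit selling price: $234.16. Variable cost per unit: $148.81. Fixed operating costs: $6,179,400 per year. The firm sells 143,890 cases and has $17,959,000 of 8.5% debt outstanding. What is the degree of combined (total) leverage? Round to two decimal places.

Contribution at this volume is 143,890 × $85.35 = $12,281,011.50.
Subtracting fixed costs: EBIT = $12,281,011.50 − $6,179,400 = $6,101,611.50. Interest = $1,526,515.00.
DOL = $12,281,011.50 ÷ $6,101,611.50 = 2.0127; DFL = $6,101,611.50 ÷ $4,575,096.50 = 1.3337.
Combined leverage = 2.0127 × 1.3337 = 2.6843.

2.68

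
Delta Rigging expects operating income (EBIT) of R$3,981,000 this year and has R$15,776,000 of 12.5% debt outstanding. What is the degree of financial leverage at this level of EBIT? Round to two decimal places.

Annual interest charges come to R$1,972,000.00.
Degree of financial leverage = EBIT / (EBIT − interest) = R$3,981,000 / R$2,009,000.00 = 1.9816.

1.98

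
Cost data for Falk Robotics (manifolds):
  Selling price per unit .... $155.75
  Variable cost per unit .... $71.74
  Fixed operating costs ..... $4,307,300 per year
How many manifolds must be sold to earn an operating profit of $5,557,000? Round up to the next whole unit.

Unit CM = price − variable cost = $155.75 − $71.74 = $84.01.
Required volume = (fixed costs + target profit) ÷ CM = ($4,307,300 + $5,557,000) ÷ $84.01 = 117,418.16, so 117,419 manifolds.

117,419 manifolds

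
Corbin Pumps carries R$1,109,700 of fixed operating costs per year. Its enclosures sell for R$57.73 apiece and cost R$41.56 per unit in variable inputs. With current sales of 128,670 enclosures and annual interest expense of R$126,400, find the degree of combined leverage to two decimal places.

2.46

Total contribution margin = 128,670 × R$16.17 = R$2,080,593.90.
Operating income = contribution − fixed costs = R$2,080,593.90 − R$1,109,700 = R$970,893.90. Interest = R$126,400.00.
DOL = R$2,080,593.90 ÷ R$970,893.90 = 2.1430; DFL = R$970,893.90 ÷ R$844,493.90 = 1.1497.
Combined leverage = 2.1430 × 1.1497 = 2.4638.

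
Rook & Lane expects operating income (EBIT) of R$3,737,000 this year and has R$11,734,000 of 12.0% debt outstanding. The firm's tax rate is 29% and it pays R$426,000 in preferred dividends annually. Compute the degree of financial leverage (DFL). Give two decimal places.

2.16

Annual interest charges come to R$1,408,080.00.
Preferred dividends grossed up pre-tax: R$426,000 / (1 − 0.29) = R$600,000.00.
DFL = EBIT ÷ [EBIT − I − D_p/(1−t)] = R$3,737,000 ÷ [R$3,737,000 − R$1,408,080.00 − R$600,000.00] = R$3,737,000 ÷ R$1,728,920.00 = 2.1615.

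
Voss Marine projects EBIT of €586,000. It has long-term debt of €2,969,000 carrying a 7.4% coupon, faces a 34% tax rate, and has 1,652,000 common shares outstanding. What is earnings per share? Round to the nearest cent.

Pre-tax income = €586,000 − €219,706.00 = €366,294.00.
After tax at 34%: net income = €366,294.00 × 0.66 = €241,754.04.
EPS = €241,754.04 ÷ 1,652,000 = €0.15.

€0.15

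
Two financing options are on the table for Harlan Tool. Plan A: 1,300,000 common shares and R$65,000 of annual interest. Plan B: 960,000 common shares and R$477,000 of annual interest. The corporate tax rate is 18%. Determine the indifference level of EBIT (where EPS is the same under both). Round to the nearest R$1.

R$1,640,294

Set EPS_A = EPS_B: (EBIT − R$65,000)(1 − 0.18) ÷ 1,300,000 = (EBIT − R$477,000)(1 − 0.18) ÷ 960,000.
Cancelling (1 − t) and cross-multiplying: 960,000·(EBIT − 65,000) = 1,300,000·(EBIT − 477,000).
Solving, EBIT = (477,000·1,300,000 − 65,000·960,000) / (1,300,000 − 960,000) = 557,700,000,000 / 340,000 = 1,640,294.12.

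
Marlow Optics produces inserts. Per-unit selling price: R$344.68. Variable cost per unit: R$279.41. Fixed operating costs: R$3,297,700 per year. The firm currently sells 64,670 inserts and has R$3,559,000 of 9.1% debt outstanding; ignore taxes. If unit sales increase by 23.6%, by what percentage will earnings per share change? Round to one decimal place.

+166.2%

Total contribution margin = 64,670 × R$65.27 = R$4,221,010.90.
Operating income = contribution − fixed costs = R$4,221,010.90 − R$3,297,700 = R$923,310.90.
After interest of R$323,869.00, pre-tax earnings = R$599,441.90.
DCL = total CM / (EBIT − I) = R$4,221,010.90 / R$599,441.90 = 7.0416.
EPS therefore changes by 7.0416 × (+23.6%) = +166.2%.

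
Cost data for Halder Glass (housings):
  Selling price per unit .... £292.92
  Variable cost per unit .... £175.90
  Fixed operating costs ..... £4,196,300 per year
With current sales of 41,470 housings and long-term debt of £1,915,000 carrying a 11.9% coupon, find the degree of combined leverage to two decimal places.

Contribution at this volume is 41,470 × £117.02 = £4,852,819.40.
Subtracting fixed costs: EBIT = £4,852,819.40 − £4,196,300 = £656,519.40. Interest = £227,885.00.
DOL = £4,852,819.40 ÷ £656,519.40 = 7.3917; DFL = £656,519.40 ÷ £428,634.40 = 1.5317.
Combined leverage = 7.3917 × 1.5317 = 11.3219.

11.32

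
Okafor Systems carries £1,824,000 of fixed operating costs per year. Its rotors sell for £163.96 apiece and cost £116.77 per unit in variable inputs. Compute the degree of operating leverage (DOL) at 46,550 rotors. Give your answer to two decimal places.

5.89

At 46,550 units, contribution = 46,550 × £47.19 = £2,196,694.50.
EBIT = £2,196,694.50 − £1,824,000 = £372,694.50.
So DOL = total CM / EBIT = £2,196,694.50 / £372,694.50 = 5.8941.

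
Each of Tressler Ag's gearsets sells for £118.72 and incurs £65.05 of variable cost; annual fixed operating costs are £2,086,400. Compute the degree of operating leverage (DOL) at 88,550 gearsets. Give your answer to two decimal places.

Total contribution margin = 88,550 × £53.67 = £4,752,478.50.
Subtracting fixed costs: EBIT = £4,752,478.50 − £2,086,400 = £2,666,078.50.
Degree of operating leverage = £4,752,478.50 / £2,666,078.50 = 1.7826.

1.78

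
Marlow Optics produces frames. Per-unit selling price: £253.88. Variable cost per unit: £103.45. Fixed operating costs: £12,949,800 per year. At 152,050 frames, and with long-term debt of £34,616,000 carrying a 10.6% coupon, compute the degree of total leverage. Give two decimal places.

Contribution at this volume is 152,050 × £150.43 = £22,872,881.50.
Operating income = contribution − fixed costs = £22,872,881.50 − £12,949,800 = £9,923,081.50. Interest = £3,669,296.00, so EBIT − I = £6,253,785.50.
Degree of total leverage = total CM / (EBIT − interest) = £22,872,881.50 / £6,253,785.50 = 3.6574.

3.66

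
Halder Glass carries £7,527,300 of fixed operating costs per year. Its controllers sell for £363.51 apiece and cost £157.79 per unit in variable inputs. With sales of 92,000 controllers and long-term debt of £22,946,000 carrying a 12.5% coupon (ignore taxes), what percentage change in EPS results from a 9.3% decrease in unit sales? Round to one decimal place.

-20.6%

At 92,000 units, contribution = 92,000 × £205.72 = £18,926,240.00.
Subtracting fixed costs: EBIT = £18,926,240.00 − £7,527,300 = £11,398,940.00.
Interest = £2,868,250.00, so EBIT − I = £8,530,690.00.
Degree of combined leverage = contribution ÷ (EBIT − I) = £18,926,240.00 ÷ £8,530,690.00 = 2.2186.
%ΔEPS = DCL × %ΔSales = 2.2186 × -9.3% = -20.6%.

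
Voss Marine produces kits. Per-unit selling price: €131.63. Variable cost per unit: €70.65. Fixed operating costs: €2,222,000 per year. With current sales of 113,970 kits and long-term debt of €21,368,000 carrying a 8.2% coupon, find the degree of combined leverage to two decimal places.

Total contribution margin = 113,970 × €60.98 = €6,949,890.60.
Subtracting fixed costs: EBIT = €6,949,890.60 − €2,222,000 = €4,727,890.60. Interest = €1,752,176.00, so EBIT − I = €2,975,714.60.
DCL = contribution ÷ (EBIT − I) = €6,949,890.60 ÷ €2,975,714.60 = 2.3355.

2.34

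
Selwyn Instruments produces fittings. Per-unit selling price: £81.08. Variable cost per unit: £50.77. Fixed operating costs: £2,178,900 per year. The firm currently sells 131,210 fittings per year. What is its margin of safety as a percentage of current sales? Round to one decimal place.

45.2%

Each unit contributes £81.08 − £50.77 = £30.31. Break-even units = £2,178,900 ÷ £30.31 = 71,887.17; break-even revenue = 71,887.17 × £81.08 = £5,828,611.42.
Actual sales revenue = 131,210 × £81.08 = £10,638,506.80.
Margin of safety = (£10,638,506.80 − £5,828,611.42) ÷ £10,638,506.80 = 45.2%.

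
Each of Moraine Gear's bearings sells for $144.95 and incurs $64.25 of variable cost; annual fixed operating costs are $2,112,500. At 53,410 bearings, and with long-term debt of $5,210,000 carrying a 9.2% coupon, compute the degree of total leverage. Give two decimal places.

Total contribution margin = 53,410 × $80.70 = $4,310,187.00.
Operating income = contribution − fixed costs = $4,310,187.00 − $2,112,500 = $2,197,687.00. Interest = $479,320.00.
DOL = $4,310,187.00 ÷ $2,197,687.00 = 1.9612; DFL = $2,197,687.00 ÷ $1,718,367.00 = 1.2789.
DCL = DOL × DFL = 1.9612 × 1.2789 = 2.5082.

2.51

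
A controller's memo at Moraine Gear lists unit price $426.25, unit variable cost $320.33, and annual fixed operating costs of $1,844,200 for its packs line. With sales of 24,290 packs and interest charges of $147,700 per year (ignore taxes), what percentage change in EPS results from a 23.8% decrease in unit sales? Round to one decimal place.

-105.4%

At 24,290 units, contribution = 24,290 × $105.92 = $2,572,796.80.
EBIT = $2,572,796.80 − $1,844,200 = $728,596.80.
Interest = $147,700.00, so EBIT − I = $580,896.80.
DCL = total CM / (EBIT − I) = $2,572,796.80 / $580,896.80 = 4.4290.
EPS therefore changes by 4.4290 × (-23.8%) = -105.4%.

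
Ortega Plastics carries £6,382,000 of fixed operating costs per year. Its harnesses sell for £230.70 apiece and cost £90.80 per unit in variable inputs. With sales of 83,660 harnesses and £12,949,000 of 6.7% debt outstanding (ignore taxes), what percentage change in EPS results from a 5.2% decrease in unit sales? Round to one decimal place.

At 83,660 units, contribution = 83,660 × £139.90 = £11,704,034.00.
Subtracting fixed costs: EBIT = £11,704,034.00 − £6,382,000 = £5,322,034.00.
Interest = £867,583.00, so EBIT − I = £4,454,451.00.
Degree of combined leverage = contribution ÷ (EBIT − I) = £11,704,034.00 ÷ £4,454,451.00 = 2.6275.
EPS therefore changes by 2.6275 × (-5.2%) = -13.7%.

-13.7%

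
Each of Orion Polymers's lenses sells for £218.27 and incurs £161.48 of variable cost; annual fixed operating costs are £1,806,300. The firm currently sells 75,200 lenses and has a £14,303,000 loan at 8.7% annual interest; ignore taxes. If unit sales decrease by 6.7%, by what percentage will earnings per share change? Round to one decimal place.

-23.5%

Contribution at this volume is 75,200 × £56.79 = £4,270,608.00.
Operating income = contribution − fixed costs = £4,270,608.00 − £1,806,300 = £2,464,308.00.
After interest of £1,244,361.00, pre-tax earnings = £1,219,947.00.
DCL = total CM / (EBIT − I) = £4,270,608.00 / £1,219,947.00 = 3.5007.
%ΔEPS = DCL × %ΔSales = 3.5007 × -6.7% = -23.5%.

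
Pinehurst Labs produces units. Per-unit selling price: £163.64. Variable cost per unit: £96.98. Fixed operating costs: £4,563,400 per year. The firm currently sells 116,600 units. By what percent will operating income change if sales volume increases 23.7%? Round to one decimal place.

Contribution at this volume is 116,600 × £66.66 = £7,772,556.00.
Operating income = contribution − fixed costs = £7,772,556.00 − £4,563,400 = £3,209,156.00.
DOL = contribution ÷ EBIT = £7,772,556.00 ÷ £3,209,156.00 = 2.4220.
So EBIT moves 2.4220 × (+23.7%) = +57.4%.

+57.4%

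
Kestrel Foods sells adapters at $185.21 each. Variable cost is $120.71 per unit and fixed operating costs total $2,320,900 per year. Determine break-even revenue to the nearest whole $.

Contribution margin per unit = $185.21 − $120.71 = $64.50, a CM ratio of $64.50 ÷ $185.21 = 0.3483.
Break-even sales = FC ÷ CM ratio = $2,320,900 × $185.21 / $64.50 = $6,664,401.

$6,664,401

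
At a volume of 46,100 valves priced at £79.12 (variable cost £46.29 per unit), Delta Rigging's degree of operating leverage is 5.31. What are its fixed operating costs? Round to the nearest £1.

£1,228,442

Contribution at this volume is 46,100 × £32.83 = £1,513,463.00.
Since DOL = CM ÷ EBIT, EBIT = £1,513,463.00 ÷ 5.31 = £285,021.28.
Fixed costs = CM − EBIT = £1,513,463.00 − £285,021.28 = £1,228,442.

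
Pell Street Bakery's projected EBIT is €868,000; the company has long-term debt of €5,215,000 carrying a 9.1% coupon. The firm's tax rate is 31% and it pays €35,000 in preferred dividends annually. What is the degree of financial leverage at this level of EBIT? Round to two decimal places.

Interest = €474,565.00.
Pre-tax preferred-dividend burden = €35,000 ÷ (1 − 0.31) = €50,724.64.
DFL = EBIT ÷ [EBIT − I − D_p/(1−t)] = €868,000 ÷ [€868,000 − €474,565.00 − €50,724.64] = €868,000 ÷ €342,710.36 = 2.5328.

2.53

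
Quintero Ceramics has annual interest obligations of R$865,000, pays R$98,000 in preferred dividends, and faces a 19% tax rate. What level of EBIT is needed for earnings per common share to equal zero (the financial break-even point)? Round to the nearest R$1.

Grossing the preferred dividend up to pre-tax terms: R$98,000 / (1 − 0.19) = R$120,987.65.
Financial break-even EBIT = interest + D_p ÷ (1 − t) = R$865,000 + R$120,987.65 = R$985,987.65.

R$985,988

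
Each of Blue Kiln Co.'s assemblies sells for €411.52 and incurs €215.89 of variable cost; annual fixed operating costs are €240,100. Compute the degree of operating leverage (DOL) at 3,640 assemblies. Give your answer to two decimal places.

At 3,640 units, contribution = 3,640 × €195.63 = €712,093.20.
EBIT = €712,093.20 − €240,100 = €471,993.20.
DOL = contribution ÷ EBIT = €712,093.20 ÷ €471,993.20 = 1.5087.

1.51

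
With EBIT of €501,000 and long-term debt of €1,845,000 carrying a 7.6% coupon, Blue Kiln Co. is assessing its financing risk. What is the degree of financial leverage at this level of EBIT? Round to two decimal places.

Interest = €140,220.00.
DFL = EBIT ÷ (EBIT − I) = €501,000 ÷ (€501,000 − €140,220.00) = €501,000 ÷ €360,780.00 = 1.3887.

1.39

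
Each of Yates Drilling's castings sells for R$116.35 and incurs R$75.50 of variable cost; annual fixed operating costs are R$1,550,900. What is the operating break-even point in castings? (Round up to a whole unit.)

Unit CM = price − variable cost = R$116.35 − R$75.50 = R$40.85.
Units to break even: R$1,550,900 ÷ R$40.85 = 37,965.73, rounded up to 37,966.

37,966 castings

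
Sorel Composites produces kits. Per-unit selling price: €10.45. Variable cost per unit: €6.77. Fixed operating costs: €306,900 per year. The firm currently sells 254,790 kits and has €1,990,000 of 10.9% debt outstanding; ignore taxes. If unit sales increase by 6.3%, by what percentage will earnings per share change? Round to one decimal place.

+14.3%

Contribution at this volume is 254,790 × €3.68 = €937,627.20.
Operating income = contribution − fixed costs = €937,627.20 − €306,900 = €630,727.20.
Interest = €216,910.00, so EBIT − I = €413,817.20.
Degree of combined leverage = contribution ÷ (EBIT − I) = €937,627.20 ÷ €413,817.20 = 2.2658.
EPS therefore changes by 2.2658 × (+6.3%) = +14.3%.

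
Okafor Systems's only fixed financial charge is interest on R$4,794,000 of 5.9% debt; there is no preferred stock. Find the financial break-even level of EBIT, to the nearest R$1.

R$282,846

Annual interest = 5.9% × R$4,794,000 = R$282,846.00.
With no preferred dividends, EPS = 0 when EBIT exactly covers interest, so the financial break-even EBIT is R$282,846.00.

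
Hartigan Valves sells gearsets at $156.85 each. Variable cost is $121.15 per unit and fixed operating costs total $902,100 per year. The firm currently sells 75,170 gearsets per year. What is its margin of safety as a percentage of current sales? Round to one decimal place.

Each unit contributes $156.85 − $121.15 = $35.70. Break-even units = $902,100 ÷ $35.70 = 25,268.91; break-even revenue = 25,268.91 × $156.85 = $3,963,428.15.
Current sales = 75,170 × $156.85 = $11,790,414.50.
Margin of safety = ($11,790,414.50 − $3,963,428.15) ÷ $11,790,414.50 = 66.4%.

66.4%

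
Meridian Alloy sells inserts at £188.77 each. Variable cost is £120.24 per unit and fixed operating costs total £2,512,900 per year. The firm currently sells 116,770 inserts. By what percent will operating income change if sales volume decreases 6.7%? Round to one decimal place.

-9.8%

Contribution at this volume is 116,770 × £68.53 = £8,002,248.10.
EBIT = £8,002,248.10 − £2,512,900 = £5,489,348.10.
Degree of operating leverage = £8,002,248.10 / £5,489,348.10 = 1.4578.
%ΔEBIT = DOL × %ΔSales = 1.4578 × -6.7% = -9.8%.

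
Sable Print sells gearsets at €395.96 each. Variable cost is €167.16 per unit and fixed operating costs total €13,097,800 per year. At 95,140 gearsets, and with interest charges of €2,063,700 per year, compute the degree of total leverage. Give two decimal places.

Contribution at this volume is 95,140 × €228.80 = €21,768,032.00.
Operating income = contribution − fixed costs = €21,768,032.00 − €13,097,800 = €8,670,232.00. Interest = €2,063,700.00, so EBIT − I = €6,606,532.00.
Degree of total leverage = total CM / (EBIT − interest) = €21,768,032.00 / €6,606,532.00 = 3.2949.

3.29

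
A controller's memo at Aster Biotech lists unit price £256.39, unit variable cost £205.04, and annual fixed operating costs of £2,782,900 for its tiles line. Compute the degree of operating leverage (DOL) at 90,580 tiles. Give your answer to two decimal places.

Contribution at this volume is 90,580 × £51.35 = £4,651,283.00.
Subtracting fixed costs: EBIT = £4,651,283.00 − £2,782,900 = £1,868,383.00.
Degree of operating leverage = £4,651,283.00 / £1,868,383.00 = 2.4895.

2.49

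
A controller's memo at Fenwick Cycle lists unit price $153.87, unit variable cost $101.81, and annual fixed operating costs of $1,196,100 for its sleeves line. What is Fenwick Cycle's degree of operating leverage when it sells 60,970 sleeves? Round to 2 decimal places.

1.60

Contribution at this volume is 60,970 × $52.06 = $3,174,098.20.
Subtracting fixed costs: EBIT = $3,174,098.20 − $1,196,100 = $1,977,998.20.
So DOL = total CM / EBIT = $3,174,098.20 / $1,977,998.20 = 1.6047.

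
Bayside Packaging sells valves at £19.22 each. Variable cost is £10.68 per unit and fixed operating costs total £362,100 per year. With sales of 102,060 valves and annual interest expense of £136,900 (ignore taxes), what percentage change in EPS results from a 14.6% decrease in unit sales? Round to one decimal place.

-34.2%

Contribution at this volume is 102,060 × £8.54 = £871,592.40.
EBIT = £871,592.40 − £362,100 = £509,492.40.
After interest of £136,900.00, pre-tax earnings = £372,592.40.
Degree of combined leverage = contribution ÷ (EBIT − I) = £871,592.40 ÷ £372,592.40 = 2.3393.
EPS therefore changes by 2.3393 × (-14.6%) = -34.2%.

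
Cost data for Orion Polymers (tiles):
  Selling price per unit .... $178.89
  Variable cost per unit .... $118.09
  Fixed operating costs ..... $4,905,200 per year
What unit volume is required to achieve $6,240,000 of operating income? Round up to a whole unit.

183,310 tiles

Contribution margin per unit = $178.89 − $118.09 = $60.80.
Need Q such that Q × $60.80 − $4,905,200 = $6,240,000, i.e. Q = $11,145,200 / $60.80 = 183,309.21 → 183,310.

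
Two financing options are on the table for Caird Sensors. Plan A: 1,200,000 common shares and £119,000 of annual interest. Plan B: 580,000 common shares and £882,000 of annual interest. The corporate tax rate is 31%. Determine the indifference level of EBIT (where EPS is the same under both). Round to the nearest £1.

£1,595,774

Set EPS_A = EPS_B: (EBIT − £119,000)(1 − 0.31) ÷ 1,200,000 = (EBIT − £882,000)(1 − 0.31) ÷ 580,000.
Cancelling (1 − t) and cross-multiplying: 580,000·(EBIT − 119,000) = 1,200,000·(EBIT − 882,000).
Solving, EBIT = (882,000·1,200,000 − 119,000·580,000) / (1,200,000 − 580,000) = 989,380,000,000 / 620,000 = 1,595,774.19.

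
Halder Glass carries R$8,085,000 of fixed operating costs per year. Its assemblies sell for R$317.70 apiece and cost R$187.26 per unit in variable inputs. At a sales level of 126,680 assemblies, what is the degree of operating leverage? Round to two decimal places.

At 126,680 units, contribution = 126,680 × R$130.44 = R$16,524,139.20.
Operating income = contribution − fixed costs = R$16,524,139.20 − R$8,085,000 = R$8,439,139.20.
So DOL = total CM / EBIT = R$16,524,139.20 / R$8,439,139.20 = 1.9580.

1.96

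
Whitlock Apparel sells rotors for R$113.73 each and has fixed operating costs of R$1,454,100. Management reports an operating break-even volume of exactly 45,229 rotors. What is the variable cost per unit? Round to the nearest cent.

R$81.58

At break-even, FC = Q × (P − VC), so P − VC = R$1,454,100 ÷ 45,229 = R$32.1497.
Hence VC = price − CM = R$113.73 − R$32.1497 = R$81.58.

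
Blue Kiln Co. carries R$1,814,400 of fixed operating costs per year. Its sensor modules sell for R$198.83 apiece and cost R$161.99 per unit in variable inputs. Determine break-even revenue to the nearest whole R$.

R$9,792,539

CM per unit = R$198.83 − R$161.99 = R$36.84; CM ratio = R$36.84 / R$198.83 = 0.1853.
Break-even sales = FC ÷ CM ratio = R$1,814,400 × R$198.83 / R$36.84 = R$9,792,539.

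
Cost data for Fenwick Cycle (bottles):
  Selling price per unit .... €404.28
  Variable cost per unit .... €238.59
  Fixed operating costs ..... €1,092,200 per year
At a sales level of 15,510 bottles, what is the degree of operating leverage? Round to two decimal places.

Total contribution margin = 15,510 × €165.69 = €2,569,851.90.
Subtracting fixed costs: EBIT = €2,569,851.90 − €1,092,200 = €1,477,651.90.
DOL = contribution ÷ EBIT = €2,569,851.90 ÷ €1,477,651.90 = 1.7391.

1.74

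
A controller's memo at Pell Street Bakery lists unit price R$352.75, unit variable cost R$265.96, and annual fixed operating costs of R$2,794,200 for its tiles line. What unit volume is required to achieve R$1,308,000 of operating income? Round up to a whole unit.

Contribution margin per unit = R$352.75 − R$265.96 = R$86.79.
Required volume = (fixed costs + target profit) ÷ CM = (R$2,794,200 + R$1,308,000) ÷ R$86.79 = 47,265.81, so 47,266 tiles.

47,266 tiles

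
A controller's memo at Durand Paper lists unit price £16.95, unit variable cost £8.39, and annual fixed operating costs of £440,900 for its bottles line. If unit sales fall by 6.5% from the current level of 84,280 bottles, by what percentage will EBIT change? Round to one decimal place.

-16.7%

Contribution at this volume is 84,280 × £8.56 = £721,436.80.
Operating income = contribution − fixed costs = £721,436.80 − £440,900 = £280,536.80.
So DOL = total CM / EBIT = £721,436.80 / £280,536.80 = 2.5716.
%ΔEBIT = DOL × %ΔSales = 2.5716 × -6.5% = -16.7%.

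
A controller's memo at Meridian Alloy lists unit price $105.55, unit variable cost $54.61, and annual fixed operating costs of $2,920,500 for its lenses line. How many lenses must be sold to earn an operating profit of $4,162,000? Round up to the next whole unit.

Contribution margin per unit = $105.55 − $54.61 = $50.94.
Required volume = (fixed costs + target profit) ÷ CM = ($2,920,500 + $4,162,000) ÷ $50.94 = 139,036.12, so 139,037 lenses.

139,037 lenses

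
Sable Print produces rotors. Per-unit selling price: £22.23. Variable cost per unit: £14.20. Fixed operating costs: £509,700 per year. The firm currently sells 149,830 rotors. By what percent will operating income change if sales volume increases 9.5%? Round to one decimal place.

+16.5%

Total contribution margin = 149,830 × £8.03 = £1,203,134.90.
EBIT = £1,203,134.90 − £509,700 = £693,434.90.
DOL = contribution ÷ EBIT = £1,203,134.90 ÷ £693,434.90 = 1.7350.
Operating income changes by 1.7350 × +9.5% = +16.5%.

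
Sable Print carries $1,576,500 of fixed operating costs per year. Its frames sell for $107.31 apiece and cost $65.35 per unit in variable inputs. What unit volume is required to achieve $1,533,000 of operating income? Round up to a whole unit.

74,107 frames

Contribution margin per unit = $107.31 − $65.35 = $41.96.
Units = (FC + target) / CM = ($1,576,500 + $1,533,000) / $41.96 = 74,106.29, so 74,107 frames.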